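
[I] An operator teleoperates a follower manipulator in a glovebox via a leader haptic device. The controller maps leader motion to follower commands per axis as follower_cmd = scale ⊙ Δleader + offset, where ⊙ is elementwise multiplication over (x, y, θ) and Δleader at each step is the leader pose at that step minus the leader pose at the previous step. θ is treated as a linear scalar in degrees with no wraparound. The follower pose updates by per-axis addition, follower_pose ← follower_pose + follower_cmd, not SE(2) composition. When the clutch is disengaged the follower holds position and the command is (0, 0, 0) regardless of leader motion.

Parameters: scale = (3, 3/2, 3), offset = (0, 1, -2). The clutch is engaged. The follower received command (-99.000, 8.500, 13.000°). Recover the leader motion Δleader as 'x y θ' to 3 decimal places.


-33.000 5.000 5.000

axis x: (-99.000 − 0) / (3) = -33.000
axis y: (8.500 − 1) / (3/2) = 5.000
axis θ: (13.000 − -2) / (3) = 5.000


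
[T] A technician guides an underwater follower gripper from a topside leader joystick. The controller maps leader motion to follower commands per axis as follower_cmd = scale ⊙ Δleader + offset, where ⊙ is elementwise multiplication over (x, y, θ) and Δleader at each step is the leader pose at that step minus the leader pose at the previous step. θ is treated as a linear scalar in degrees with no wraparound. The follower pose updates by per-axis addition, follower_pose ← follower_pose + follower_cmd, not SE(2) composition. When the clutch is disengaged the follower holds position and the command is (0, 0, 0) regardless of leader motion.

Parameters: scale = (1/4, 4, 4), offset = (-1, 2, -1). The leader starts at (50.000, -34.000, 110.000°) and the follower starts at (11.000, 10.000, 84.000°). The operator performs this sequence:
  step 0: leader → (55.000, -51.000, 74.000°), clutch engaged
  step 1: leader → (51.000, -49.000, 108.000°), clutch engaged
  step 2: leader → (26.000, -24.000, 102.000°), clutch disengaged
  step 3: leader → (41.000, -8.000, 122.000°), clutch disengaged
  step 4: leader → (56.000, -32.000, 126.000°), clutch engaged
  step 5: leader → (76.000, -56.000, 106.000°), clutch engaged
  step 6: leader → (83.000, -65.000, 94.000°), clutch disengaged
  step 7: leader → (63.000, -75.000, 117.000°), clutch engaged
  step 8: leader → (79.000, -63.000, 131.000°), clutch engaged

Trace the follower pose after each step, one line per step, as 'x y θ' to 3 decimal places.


step 0: Δleader=(5.000, -17.000, -36.000°), engaged; cmd=(0.250, -66.000, -145.000°) → follower=(11.250, -56.000, -61.000°)
step 1: Δleader=(-4.000, 2.000, 34.000°), engaged; cmd=(-2.000, 10.000, 135.000°) → follower=(9.250, -46.000, 74.000°)
step 2: Δleader=(-25.000, 25.000, -6.000°), disengaged; cmd=(0,0,0) → follower holds at (9.250, -46.000, 74.000°)
step 3: Δleader=(15.000, 16.000, 20.000°), disengaged; cmd=(0,0,0) → follower holds at (9.250, -46.000, 74.000°)
step 4: Δleader=(15.000, -24.000, 4.000°), engaged; cmd=(2.750, -94.000, 15.000°) → follower=(12.000, -140.000, 89.000°)
step 5: Δleader=(20.000, -24.000, -20.000°), engaged; cmd=(4.000, -94.000, -81.000°) → follower=(16.000, -234.000, 8.000°)
step 6: Δleader=(7.000, -9.000, -12.000°), disengaged; cmd=(0,0,0) → follower holds at (16.000, -234.000, 8.000°)
step 7: Δleader=(-20.000, -10.000, 23.000°), engaged; cmd=(-6.000, -38.000, 91.000°) → follower=(10.000, -272.000, 99.000°)
step 8: Δleader=(16.000, 12.000, 14.000°), engaged; cmd=(3.000, 50.000, 55.000°) → follower=(13.000, -222.000, 154.000°)

11.250 -56.000 -61.000
9.250 -46.000 74.000
9.250 -46.000 74.000
9.250 -46.000 74.000
12.000 -140.000 89.000
16.000 -234.000 8.000
16.000 -234.000 8.000
10.000 -272.000 99.000
13.000 -222.000 154.000


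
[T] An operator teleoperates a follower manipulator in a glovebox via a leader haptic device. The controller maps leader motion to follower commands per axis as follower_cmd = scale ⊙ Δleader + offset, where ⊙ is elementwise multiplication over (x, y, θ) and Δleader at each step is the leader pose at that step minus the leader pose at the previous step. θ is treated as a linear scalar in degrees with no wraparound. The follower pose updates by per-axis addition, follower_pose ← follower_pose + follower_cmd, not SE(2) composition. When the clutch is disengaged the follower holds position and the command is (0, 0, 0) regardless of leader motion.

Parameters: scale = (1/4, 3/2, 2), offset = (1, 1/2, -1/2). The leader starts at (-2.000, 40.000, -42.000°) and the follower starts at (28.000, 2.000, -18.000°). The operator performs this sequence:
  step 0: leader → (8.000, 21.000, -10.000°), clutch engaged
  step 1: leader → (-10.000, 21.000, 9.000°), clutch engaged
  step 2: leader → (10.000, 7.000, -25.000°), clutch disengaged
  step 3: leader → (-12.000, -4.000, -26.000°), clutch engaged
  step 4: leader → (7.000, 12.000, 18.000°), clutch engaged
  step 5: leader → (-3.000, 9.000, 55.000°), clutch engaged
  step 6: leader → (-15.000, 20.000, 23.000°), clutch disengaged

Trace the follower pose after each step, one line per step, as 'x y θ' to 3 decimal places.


31.500 -26.000 45.500
28.000 -25.500 83.000
28.000 -25.500 83.000
23.500 -41.500 80.500
29.250 -17.000 168.000
27.750 -21.000 241.500
27.750 -21.000 241.500

step 0: Δleader=(10.000, -19.000, 32.000°), engaged; cmd=(3.500, -28.000, 63.500°) → follower=(31.500, -26.000, 45.500°)
step 1: Δleader=(-18.000, 0.000, 19.000°), engaged; cmd=(-3.500, 0.500, 37.500°) → follower=(28.000, -25.500, 83.000°)
step 2: Δleader=(20.000, -14.000, -34.000°), disengaged; cmd=(0,0,0) → follower holds at (28.000, -25.500, 83.000°)
step 3: Δleader=(-22.000, -11.000, -1.000°), engaged; cmd=(-4.500, -16.000, -2.500°) → follower=(23.500, -41.500, 80.500°)
step 4: Δleader=(19.000, 16.000, 44.000°), engaged; cmd=(5.750, 24.500, 87.500°) → follower=(29.250, -17.000, 168.000°)
step 5: Δleader=(-10.000, -3.000, 37.000°), engaged; cmd=(-1.500, -4.000, 73.500°) → follower=(27.750, -21.000, 241.500°)
step 6: Δleader=(-12.000, 11.000, -32.000°), disengaged; cmd=(0,0,0) → follower holds at (27.750, -21.000, 241.500°)


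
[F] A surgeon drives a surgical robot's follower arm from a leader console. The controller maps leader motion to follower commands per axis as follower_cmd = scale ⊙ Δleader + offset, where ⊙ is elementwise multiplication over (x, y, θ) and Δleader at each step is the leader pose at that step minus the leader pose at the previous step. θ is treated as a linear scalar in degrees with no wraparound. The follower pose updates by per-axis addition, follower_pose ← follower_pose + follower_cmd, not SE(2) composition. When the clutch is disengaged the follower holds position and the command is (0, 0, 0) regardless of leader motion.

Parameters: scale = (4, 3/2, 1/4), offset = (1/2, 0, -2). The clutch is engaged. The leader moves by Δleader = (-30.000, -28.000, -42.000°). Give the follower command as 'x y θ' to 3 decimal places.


-119.500 -42.000 -12.500

axis x: 4·-30.000 + 1/2 = -119.500
axis y: 3/2·-28.000 + 0 = -42.000
axis θ: 1/4·-42.000 + -2 = -12.500


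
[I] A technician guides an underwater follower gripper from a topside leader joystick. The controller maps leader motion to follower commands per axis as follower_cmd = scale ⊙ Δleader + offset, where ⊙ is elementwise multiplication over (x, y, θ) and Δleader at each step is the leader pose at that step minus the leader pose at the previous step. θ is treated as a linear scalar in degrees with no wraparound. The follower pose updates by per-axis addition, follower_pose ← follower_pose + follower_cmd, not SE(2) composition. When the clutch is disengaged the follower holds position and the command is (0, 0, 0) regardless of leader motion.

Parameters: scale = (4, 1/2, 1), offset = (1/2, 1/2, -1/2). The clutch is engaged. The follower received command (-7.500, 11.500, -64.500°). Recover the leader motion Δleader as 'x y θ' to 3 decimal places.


axis x: (-7.500 − 1/2) / (4) = -2.000
axis y: (11.500 − 1/2) / (1/2) = 22.000
axis θ: (-64.500 − -1/2) / (1) = -64.000

-2.000 22.000 -64.000


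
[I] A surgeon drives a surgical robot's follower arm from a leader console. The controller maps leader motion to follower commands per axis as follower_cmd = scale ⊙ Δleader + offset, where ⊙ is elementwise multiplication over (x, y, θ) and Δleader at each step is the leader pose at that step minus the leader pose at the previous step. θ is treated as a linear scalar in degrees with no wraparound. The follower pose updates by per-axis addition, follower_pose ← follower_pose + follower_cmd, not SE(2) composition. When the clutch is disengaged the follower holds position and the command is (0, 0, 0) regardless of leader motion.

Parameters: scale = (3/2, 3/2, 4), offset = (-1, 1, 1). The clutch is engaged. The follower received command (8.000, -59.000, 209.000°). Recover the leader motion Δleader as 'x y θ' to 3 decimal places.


6.000 -40.000 52.000

axis x: (8.000 − -1) / (3/2) = 6.000
axis y: (-59.000 − 1) / (3/2) = -40.000
axis θ: (209.000 − 1) / (4) = 52.000


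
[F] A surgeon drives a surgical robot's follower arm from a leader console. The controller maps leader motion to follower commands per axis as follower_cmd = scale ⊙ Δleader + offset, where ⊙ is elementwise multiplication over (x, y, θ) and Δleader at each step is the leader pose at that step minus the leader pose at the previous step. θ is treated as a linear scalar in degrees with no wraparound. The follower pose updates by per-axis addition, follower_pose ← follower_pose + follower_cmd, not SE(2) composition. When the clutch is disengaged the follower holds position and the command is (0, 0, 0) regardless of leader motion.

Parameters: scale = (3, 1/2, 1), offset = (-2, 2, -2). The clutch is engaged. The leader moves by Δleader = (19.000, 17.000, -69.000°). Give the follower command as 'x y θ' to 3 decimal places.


55.000 10.500 -71.000

axis x: 3·19.000 + -2 = 55.000
axis y: 1/2·17.000 + 2 = 10.500
axis θ: 1·-69.000 + -2 = -71.000


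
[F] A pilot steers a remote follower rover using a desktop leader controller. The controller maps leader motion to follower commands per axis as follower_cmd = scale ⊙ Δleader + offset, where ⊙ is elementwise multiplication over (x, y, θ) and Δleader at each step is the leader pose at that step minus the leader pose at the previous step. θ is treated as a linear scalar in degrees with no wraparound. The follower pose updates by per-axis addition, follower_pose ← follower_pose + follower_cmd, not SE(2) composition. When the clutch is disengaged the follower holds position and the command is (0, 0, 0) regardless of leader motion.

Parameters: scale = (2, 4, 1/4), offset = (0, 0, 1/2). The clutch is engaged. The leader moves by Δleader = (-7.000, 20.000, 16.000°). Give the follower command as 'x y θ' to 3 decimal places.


-14.000 80.000 4.500

axis x: 2·-7.000 + 0 = -14.000
axis y: 4·20.000 + 0 = 80.000
axis θ: 1/4·16.000 + 1/2 = 4.500


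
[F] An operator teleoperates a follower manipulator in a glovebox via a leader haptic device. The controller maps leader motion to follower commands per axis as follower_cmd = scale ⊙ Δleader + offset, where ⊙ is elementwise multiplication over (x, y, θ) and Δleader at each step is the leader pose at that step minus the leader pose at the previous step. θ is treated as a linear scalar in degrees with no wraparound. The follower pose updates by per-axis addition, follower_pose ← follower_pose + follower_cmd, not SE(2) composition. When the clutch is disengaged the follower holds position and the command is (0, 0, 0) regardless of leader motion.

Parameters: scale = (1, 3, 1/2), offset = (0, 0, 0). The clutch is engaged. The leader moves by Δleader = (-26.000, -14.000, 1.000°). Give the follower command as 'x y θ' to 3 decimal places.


axis x: 1·-26.000 + 0 = -26.000
axis y: 3·-14.000 + 0 = -42.000
axis θ: 1/2·1.000 + 0 = 0.500

-26.000 -42.000 0.500


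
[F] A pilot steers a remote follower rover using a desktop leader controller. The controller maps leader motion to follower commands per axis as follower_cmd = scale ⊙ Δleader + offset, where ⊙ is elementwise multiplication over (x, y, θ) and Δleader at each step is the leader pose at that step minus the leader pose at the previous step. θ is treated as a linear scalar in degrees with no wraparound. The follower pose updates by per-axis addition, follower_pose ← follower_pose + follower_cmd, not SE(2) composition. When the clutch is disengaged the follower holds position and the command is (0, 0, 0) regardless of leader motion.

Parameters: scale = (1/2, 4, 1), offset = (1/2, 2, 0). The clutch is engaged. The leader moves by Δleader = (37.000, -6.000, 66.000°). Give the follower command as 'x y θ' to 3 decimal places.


axis x: 1/2·37.000 + 1/2 = 19.000
axis y: 4·-6.000 + 2 = -22.000
axis θ: 1·66.000 + 0 = 66.000

19.000 -22.000 66.000


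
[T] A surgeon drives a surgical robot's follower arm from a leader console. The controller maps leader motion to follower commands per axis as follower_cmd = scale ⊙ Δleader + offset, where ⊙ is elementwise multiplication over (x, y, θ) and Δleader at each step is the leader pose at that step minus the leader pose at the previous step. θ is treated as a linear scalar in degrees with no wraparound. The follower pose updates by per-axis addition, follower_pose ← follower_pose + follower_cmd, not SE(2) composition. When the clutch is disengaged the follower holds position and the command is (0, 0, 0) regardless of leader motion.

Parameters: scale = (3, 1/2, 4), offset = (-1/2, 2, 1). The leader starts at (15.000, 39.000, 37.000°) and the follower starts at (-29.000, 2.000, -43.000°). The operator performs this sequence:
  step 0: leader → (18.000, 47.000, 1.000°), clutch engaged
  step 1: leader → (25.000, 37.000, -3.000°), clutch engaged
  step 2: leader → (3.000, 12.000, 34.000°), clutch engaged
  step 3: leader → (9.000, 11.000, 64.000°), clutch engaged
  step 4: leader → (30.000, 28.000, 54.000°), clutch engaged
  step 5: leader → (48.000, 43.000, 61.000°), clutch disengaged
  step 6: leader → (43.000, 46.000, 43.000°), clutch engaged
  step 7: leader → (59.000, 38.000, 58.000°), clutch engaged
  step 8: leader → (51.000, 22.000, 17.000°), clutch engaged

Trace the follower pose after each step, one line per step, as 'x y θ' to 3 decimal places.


-20.500 8.000 -186.000
0.000 5.000 -201.000
-66.500 -5.500 -52.000
-49.000 -4.000 69.000
13.500 6.500 30.000
13.500 6.500 30.000
-2.000 10.000 -41.000
45.500 8.000 20.000
21.000 2.000 -143.000

step 0: Δleader=(3.000, 8.000, -36.000°), engaged; cmd=(8.500, 6.000, -143.000°) → follower=(-20.500, 8.000, -186.000°)
step 1: Δleader=(7.000, -10.000, -4.000°), engaged; cmd=(20.500, -3.000, -15.000°) → follower=(0.000, 5.000, -201.000°)
step 2: Δleader=(-22.000, -25.000, 37.000°), engaged; cmd=(-66.500, -10.500, 149.000°) → follower=(-66.500, -5.500, -52.000°)
step 3: Δleader=(6.000, -1.000, 30.000°), engaged; cmd=(17.500, 1.500, 121.000°) → follower=(-49.000, -4.000, 69.000°)
step 4: Δleader=(21.000, 17.000, -10.000°), engaged; cmd=(62.500, 10.500, -39.000°) → follower=(13.500, 6.500, 30.000°)
step 5: Δleader=(18.000, 15.000, 7.000°), disengaged; cmd=(0,0,0) → follower holds at (13.500, 6.500, 30.000°)
step 6: Δleader=(-5.000, 3.000, -18.000°), engaged; cmd=(-15.500, 3.500, -71.000°) → follower=(-2.000, 10.000, -41.000°)
step 7: Δleader=(16.000, -8.000, 15.000°), engaged; cmd=(47.500, -2.000, 61.000°) → follower=(45.500, 8.000, 20.000°)
step 8: Δleader=(-8.000, -16.000, -41.000°), engaged; cmd=(-24.500, -6.000, -163.000°) → follower=(21.000, 2.000, -143.000°)


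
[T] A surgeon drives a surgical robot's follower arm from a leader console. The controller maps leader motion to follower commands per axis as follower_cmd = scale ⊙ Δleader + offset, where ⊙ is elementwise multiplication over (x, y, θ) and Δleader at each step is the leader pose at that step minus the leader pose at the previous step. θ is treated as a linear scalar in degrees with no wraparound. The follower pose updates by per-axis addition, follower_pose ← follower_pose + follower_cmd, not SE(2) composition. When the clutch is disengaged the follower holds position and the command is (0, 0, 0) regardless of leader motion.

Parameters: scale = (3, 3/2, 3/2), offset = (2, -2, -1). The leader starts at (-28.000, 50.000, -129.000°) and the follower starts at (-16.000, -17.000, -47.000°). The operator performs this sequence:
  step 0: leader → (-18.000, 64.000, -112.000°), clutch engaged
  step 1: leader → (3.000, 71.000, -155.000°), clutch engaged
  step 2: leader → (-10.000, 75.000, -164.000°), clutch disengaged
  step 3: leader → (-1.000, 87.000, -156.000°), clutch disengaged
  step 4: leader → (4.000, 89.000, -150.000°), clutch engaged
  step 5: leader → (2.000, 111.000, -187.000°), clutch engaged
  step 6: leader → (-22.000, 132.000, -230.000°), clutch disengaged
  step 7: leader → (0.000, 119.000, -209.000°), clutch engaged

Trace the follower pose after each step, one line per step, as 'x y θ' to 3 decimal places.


16.000 2.000 -22.500
81.000 10.500 -88.000
81.000 10.500 -88.000
81.000 10.500 -88.000
98.000 11.500 -80.000
94.000 42.500 -136.500
94.000 42.500 -136.500
162.000 21.000 -106.000

step 0: Δleader=(10.000, 14.000, 17.000°), engaged; cmd=(32.000, 19.000, 24.500°) → follower=(16.000, 2.000, -22.500°)
step 1: Δleader=(21.000, 7.000, -43.000°), engaged; cmd=(65.000, 8.500, -65.500°) → follower=(81.000, 10.500, -88.000°)
step 2: Δleader=(-13.000, 4.000, -9.000°), disengaged; cmd=(0,0,0) → follower holds at (81.000, 10.500, -88.000°)
step 3: Δleader=(9.000, 12.000, 8.000°), disengaged; cmd=(0,0,0) → follower holds at (81.000, 10.500, -88.000°)
step 4: Δleader=(5.000, 2.000, 6.000°), engaged; cmd=(17.000, 1.000, 8.000°) → follower=(98.000, 11.500, -80.000°)
step 5: Δleader=(-2.000, 22.000, -37.000°), engaged; cmd=(-4.000, 31.000, -56.500°) → follower=(94.000, 42.500, -136.500°)
step 6: Δleader=(-24.000, 21.000, -43.000°), disengaged; cmd=(0,0,0) → follower holds at (94.000, 42.500, -136.500°)
step 7: Δleader=(22.000, -13.000, 21.000°), engaged; cmd=(68.000, -21.500, 30.500°) → follower=(162.000, 21.000, -106.000°)


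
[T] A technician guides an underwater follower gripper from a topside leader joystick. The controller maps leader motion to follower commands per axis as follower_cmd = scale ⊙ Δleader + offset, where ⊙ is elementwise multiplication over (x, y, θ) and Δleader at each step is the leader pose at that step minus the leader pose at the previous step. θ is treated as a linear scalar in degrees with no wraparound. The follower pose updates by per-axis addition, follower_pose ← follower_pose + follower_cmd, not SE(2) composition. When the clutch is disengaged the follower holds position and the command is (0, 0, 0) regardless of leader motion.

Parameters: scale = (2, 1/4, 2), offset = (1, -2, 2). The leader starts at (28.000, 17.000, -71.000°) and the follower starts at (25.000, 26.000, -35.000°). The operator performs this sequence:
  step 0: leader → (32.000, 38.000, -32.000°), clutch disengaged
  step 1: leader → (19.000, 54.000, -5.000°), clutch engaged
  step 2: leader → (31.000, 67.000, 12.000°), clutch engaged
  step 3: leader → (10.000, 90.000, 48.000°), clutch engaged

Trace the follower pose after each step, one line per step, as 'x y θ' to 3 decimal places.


25.000 26.000 -35.000
0.000 28.000 21.000
25.000 29.250 57.000
-16.000 33.000 131.000

step 0: Δleader=(4.000, 21.000, 39.000°), disengaged; cmd=(0,0,0) → follower holds at (25.000, 26.000, -35.000°)
step 1: Δleader=(-13.000, 16.000, 27.000°), engaged; cmd=(-25.000, 2.000, 56.000°) → follower=(0.000, 28.000, 21.000°)
step 2: Δleader=(12.000, 13.000, 17.000°), engaged; cmd=(25.000, 1.250, 36.000°) → follower=(25.000, 29.250, 57.000°)
step 3: Δleader=(-21.000, 23.000, 36.000°), engaged; cmd=(-41.000, 3.750, 74.000°) → follower=(-16.000, 33.000, 131.000°)


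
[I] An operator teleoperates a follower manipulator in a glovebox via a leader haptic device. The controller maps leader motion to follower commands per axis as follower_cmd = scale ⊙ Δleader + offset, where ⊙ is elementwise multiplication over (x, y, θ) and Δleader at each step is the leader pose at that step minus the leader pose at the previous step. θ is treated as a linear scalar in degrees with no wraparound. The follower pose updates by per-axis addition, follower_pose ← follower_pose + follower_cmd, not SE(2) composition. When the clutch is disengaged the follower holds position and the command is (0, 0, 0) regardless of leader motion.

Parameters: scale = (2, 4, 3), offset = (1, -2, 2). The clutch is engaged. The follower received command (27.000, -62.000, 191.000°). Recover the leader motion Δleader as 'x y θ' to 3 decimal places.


13.000 -15.000 63.000

axis x: (27.000 − 1) / (2) = 13.000
axis y: (-62.000 − -2) / (4) = -15.000
axis θ: (191.000 − 2) / (3) = 63.000


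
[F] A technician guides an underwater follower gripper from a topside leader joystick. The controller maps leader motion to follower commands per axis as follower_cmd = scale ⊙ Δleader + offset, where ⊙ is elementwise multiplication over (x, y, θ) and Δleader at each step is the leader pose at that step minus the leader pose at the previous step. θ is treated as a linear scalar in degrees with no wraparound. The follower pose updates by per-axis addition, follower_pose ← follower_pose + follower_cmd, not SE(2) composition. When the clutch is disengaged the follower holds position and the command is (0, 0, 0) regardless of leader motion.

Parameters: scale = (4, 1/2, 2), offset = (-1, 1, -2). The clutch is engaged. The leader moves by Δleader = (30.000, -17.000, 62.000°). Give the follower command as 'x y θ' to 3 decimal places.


axis x: 4·30.000 + -1 = 119.000
axis y: 1/2·-17.000 + 1 = -7.500
axis θ: 2·62.000 + -2 = 122.000

119.000 -7.500 122.000


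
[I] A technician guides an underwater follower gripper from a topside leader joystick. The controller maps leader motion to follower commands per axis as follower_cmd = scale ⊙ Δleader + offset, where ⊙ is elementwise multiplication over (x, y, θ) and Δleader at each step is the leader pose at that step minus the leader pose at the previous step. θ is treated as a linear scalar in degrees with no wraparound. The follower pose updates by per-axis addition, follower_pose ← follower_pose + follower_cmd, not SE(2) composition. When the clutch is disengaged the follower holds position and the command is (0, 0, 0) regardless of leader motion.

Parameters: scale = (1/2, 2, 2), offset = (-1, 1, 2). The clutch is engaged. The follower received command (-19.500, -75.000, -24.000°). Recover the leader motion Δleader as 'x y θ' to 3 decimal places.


-37.000 -38.000 -13.000

axis x: (-19.500 − -1) / (1/2) = -37.000
axis y: (-75.000 − 1) / (2) = -38.000
axis θ: (-24.000 − 2) / (2) = -13.000


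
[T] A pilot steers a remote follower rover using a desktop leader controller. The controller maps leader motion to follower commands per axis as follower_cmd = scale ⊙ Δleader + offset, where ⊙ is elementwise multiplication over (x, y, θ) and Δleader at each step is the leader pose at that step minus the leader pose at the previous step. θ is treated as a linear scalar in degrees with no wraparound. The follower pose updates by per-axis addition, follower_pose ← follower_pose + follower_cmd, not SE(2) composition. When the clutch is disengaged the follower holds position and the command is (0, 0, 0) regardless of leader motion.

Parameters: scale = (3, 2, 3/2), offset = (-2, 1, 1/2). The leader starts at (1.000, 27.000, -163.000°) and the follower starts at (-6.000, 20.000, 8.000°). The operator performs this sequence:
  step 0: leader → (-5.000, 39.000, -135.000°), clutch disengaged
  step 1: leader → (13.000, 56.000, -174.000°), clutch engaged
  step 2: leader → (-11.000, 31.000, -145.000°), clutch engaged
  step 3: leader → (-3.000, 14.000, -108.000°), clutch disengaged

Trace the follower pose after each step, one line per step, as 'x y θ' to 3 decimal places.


step 0: Δleader=(-6.000, 12.000, 28.000°), disengaged; cmd=(0,0,0) → follower holds at (-6.000, 20.000, 8.000°)
step 1: Δleader=(18.000, 17.000, -39.000°), engaged; cmd=(52.000, 35.000, -58.000°) → follower=(46.000, 55.000, -50.000°)
step 2: Δleader=(-24.000, -25.000, 29.000°), engaged; cmd=(-74.000, -49.000, 44.000°) → follower=(-28.000, 6.000, -6.000°)
step 3: Δleader=(8.000, -17.000, 37.000°), disengaged; cmd=(0,0,0) → follower holds at (-28.000, 6.000, -6.000°)

-6.000 20.000 8.000
46.000 55.000 -50.000
-28.000 6.000 -6.000
-28.000 6.000 -6.000


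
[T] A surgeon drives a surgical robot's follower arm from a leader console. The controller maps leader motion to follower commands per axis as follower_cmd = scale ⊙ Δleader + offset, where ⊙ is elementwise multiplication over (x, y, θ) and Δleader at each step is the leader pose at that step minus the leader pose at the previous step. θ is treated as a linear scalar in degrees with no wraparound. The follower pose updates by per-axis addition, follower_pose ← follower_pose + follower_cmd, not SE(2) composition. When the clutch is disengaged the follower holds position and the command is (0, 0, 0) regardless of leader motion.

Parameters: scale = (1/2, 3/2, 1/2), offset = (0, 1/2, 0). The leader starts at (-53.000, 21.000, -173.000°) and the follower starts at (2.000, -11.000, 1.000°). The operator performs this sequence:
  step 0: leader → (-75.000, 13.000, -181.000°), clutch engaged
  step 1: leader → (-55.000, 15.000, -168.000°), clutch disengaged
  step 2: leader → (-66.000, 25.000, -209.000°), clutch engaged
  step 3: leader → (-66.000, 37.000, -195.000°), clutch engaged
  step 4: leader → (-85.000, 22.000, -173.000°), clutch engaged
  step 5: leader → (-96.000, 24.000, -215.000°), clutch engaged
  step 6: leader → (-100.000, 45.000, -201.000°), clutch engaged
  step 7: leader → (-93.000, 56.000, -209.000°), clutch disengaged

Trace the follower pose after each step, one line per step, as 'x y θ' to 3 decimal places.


-9.000 -22.500 -3.000
-9.000 -22.500 -3.000
-14.500 -7.000 -23.500
-14.500 11.500 -16.500
-24.000 -10.500 -5.500
-29.500 -7.000 -26.500
-31.500 25.000 -19.500
-31.500 25.000 -19.500

step 0: Δleader=(-22.000, -8.000, -8.000°), engaged; cmd=(-11.000, -11.500, -4.000°) → follower=(-9.000, -22.500, -3.000°)
step 1: Δleader=(20.000, 2.000, 13.000°), disengaged; cmd=(0,0,0) → follower holds at (-9.000, -22.500, -3.000°)
step 2: Δleader=(-11.000, 10.000, -41.000°), engaged; cmd=(-5.500, 15.500, -20.500°) → follower=(-14.500, -7.000, -23.500°)
step 3: Δleader=(0.000, 12.000, 14.000°), engaged; cmd=(0.000, 18.500, 7.000°) → follower=(-14.500, 11.500, -16.500°)
step 4: Δleader=(-19.000, -15.000, 22.000°), engaged; cmd=(-9.500, -22.000, 11.000°) → follower=(-24.000, -10.500, -5.500°)
step 5: Δleader=(-11.000, 2.000, -42.000°), engaged; cmd=(-5.500, 3.500, -21.000°) → follower=(-29.500, -7.000, -26.500°)
step 6: Δleader=(-4.000, 21.000, 14.000°), engaged; cmd=(-2.000, 32.000, 7.000°) → follower=(-31.500, 25.000, -19.500°)
step 7: Δleader=(7.000, 11.000, -8.000°), disengaged; cmd=(0,0,0) → follower holds at (-31.500, 25.000, -19.500°)


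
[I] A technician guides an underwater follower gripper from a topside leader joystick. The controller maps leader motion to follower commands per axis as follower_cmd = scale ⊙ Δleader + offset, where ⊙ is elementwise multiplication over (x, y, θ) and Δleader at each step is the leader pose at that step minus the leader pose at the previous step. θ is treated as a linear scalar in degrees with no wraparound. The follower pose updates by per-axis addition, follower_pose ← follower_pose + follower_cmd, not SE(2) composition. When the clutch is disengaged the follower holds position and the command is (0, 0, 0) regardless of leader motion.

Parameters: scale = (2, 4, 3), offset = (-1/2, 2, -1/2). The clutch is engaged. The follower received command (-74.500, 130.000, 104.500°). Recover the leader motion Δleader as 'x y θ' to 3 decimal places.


-37.000 32.000 35.000

axis x: (-74.500 − -1/2) / (2) = -37.000
axis y: (130.000 − 2) / (4) = 32.000
axis θ: (104.500 − -1/2) / (3) = 35.000


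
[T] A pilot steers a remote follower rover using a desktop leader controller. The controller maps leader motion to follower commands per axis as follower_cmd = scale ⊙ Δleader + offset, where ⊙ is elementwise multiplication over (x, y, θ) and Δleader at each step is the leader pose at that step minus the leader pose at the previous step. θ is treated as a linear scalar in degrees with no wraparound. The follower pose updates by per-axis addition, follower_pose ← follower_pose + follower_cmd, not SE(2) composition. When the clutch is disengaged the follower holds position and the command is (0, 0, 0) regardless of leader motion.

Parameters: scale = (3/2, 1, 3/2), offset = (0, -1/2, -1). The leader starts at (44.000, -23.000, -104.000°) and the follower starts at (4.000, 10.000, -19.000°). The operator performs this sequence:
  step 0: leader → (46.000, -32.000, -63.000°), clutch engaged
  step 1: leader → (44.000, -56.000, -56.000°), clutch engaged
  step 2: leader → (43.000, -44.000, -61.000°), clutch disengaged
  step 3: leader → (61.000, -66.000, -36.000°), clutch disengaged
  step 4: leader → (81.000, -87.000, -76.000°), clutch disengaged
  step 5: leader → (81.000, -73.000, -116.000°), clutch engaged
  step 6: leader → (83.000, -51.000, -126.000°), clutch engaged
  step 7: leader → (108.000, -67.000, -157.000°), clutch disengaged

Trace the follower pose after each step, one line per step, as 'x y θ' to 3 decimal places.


7.000 0.500 41.500
4.000 -24.000 51.000
4.000 -24.000 51.000
4.000 -24.000 51.000
4.000 -24.000 51.000
4.000 -10.500 -10.000
7.000 11.000 -26.000
7.000 11.000 -26.000

step 0: Δleader=(2.000, -9.000, 41.000°), engaged; cmd=(3.000, -9.500, 60.500°) → follower=(7.000, 0.500, 41.500°)
step 1: Δleader=(-2.000, -24.000, 7.000°), engaged; cmd=(-3.000, -24.500, 9.500°) → follower=(4.000, -24.000, 51.000°)
step 2: Δleader=(-1.000, 12.000, -5.000°), disengaged; cmd=(0,0,0) → follower holds at (4.000, -24.000, 51.000°)
step 3: Δleader=(18.000, -22.000, 25.000°), disengaged; cmd=(0,0,0) → follower holds at (4.000, -24.000, 51.000°)
step 4: Δleader=(20.000, -21.000, -40.000°), disengaged; cmd=(0,0,0) → follower holds at (4.000, -24.000, 51.000°)
step 5: Δleader=(0.000, 14.000, -40.000°), engaged; cmd=(0.000, 13.500, -61.000°) → follower=(4.000, -10.500, -10.000°)
step 6: Δleader=(2.000, 22.000, -10.000°), engaged; cmd=(3.000, 21.500, -16.000°) → follower=(7.000, 11.000, -26.000°)
step 7: Δleader=(25.000, -16.000, -31.000°), disengaged; cmd=(0,0,0) → follower holds at (7.000, 11.000, -26.000°)


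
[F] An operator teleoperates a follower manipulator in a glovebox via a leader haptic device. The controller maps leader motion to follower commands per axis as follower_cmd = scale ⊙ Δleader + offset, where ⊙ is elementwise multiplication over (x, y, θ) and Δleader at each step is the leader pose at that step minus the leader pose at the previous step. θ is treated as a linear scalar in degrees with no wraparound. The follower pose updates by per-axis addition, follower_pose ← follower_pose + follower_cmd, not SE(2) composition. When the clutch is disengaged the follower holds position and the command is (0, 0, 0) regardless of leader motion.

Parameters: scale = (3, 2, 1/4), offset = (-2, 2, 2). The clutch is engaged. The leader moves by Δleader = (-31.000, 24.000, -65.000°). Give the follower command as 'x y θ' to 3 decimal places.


-95.000 50.000 -14.250

axis x: 3·-31.000 + -2 = -95.000
axis y: 2·24.000 + 2 = 50.000
axis θ: 1/4·-65.000 + 2 = -14.250


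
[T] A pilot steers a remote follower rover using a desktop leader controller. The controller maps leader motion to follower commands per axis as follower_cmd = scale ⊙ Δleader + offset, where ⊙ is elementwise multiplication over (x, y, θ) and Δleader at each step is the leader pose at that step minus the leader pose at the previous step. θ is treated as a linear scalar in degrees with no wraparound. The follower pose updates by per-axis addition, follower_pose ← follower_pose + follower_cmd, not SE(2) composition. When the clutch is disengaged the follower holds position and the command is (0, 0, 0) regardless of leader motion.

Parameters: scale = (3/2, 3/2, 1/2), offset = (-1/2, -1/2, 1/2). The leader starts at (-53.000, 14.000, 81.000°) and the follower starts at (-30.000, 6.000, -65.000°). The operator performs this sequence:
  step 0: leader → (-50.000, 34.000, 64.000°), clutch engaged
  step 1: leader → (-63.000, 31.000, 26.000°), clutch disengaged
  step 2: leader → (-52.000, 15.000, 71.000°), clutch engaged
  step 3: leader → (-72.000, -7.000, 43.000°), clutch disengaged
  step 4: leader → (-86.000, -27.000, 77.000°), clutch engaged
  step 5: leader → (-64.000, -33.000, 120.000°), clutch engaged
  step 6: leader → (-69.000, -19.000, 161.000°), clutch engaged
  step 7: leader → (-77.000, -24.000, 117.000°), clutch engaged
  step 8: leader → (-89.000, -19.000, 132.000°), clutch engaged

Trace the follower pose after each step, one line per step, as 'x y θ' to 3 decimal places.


step 0: Δleader=(3.000, 20.000, -17.000°), engaged; cmd=(4.000, 29.500, -8.000°) → follower=(-26.000, 35.500, -73.000°)
step 1: Δleader=(-13.000, -3.000, -38.000°), disengaged; cmd=(0,0,0) → follower holds at (-26.000, 35.500, -73.000°)
step 2: Δleader=(11.000, -16.000, 45.000°), engaged; cmd=(16.000, -24.500, 23.000°) → follower=(-10.000, 11.000, -50.000°)
step 3: Δleader=(-20.000, -22.000, -28.000°), disengaged; cmd=(0,0,0) → follower holds at (-10.000, 11.000, -50.000°)
step 4: Δleader=(-14.000, -20.000, 34.000°), engaged; cmd=(-21.500, -30.500, 17.500°) → follower=(-31.500, -19.500, -32.500°)
step 5: Δleader=(22.000, -6.000, 43.000°), engaged; cmd=(32.500, -9.500, 22.000°) → follower=(1.000, -29.000, -10.500°)
step 6: Δleader=(-5.000, 14.000, 41.000°), engaged; cmd=(-8.000, 20.500, 21.000°) → follower=(-7.000, -8.500, 10.500°)
step 7: Δleader=(-8.000, -5.000, -44.000°), engaged; cmd=(-12.500, -8.000, -21.500°) → follower=(-19.500, -16.500, -11.000°)
step 8: Δleader=(-12.000, 5.000, 15.000°), engaged; cmd=(-18.500, 7.000, 8.000°) → follower=(-38.000, -9.500, -3.000°)

-26.000 35.500 -73.000
-26.000 35.500 -73.000
-10.000 11.000 -50.000
-10.000 11.000 -50.000
-31.500 -19.500 -32.500
1.000 -29.000 -10.500
-7.000 -8.500 10.500
-19.500 -16.500 -11.000
-38.000 -9.500 -3.000


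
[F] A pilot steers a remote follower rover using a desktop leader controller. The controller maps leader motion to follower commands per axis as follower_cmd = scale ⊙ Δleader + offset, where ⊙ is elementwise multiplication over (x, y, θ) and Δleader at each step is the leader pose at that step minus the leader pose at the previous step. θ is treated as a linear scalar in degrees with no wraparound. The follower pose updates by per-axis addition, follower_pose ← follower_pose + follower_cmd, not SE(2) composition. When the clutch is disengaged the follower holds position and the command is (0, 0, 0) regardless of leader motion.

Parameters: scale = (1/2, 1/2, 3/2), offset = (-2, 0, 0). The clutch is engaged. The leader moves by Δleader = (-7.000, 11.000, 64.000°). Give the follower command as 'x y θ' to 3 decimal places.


-5.500 5.500 96.000

axis x: 1/2·-7.000 + -2 = -5.500
axis y: 1/2·11.000 + 0 = 5.500
axis θ: 3/2·64.000 + 0 = 96.000


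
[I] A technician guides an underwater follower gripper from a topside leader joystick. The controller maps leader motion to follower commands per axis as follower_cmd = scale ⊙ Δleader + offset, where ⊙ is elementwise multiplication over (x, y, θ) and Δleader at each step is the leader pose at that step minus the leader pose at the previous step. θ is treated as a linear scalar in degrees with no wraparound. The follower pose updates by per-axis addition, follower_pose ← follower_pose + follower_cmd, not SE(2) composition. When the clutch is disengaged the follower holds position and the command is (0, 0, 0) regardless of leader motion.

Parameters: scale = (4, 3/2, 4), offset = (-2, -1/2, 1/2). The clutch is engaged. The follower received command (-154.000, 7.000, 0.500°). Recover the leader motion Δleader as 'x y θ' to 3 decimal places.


-38.000 5.000 0.000

axis x: (-154.000 − -2) / (4) = -38.000
axis y: (7.000 − -1/2) / (3/2) = 5.000
axis θ: (0.500 − 1/2) / (4) = 0.000


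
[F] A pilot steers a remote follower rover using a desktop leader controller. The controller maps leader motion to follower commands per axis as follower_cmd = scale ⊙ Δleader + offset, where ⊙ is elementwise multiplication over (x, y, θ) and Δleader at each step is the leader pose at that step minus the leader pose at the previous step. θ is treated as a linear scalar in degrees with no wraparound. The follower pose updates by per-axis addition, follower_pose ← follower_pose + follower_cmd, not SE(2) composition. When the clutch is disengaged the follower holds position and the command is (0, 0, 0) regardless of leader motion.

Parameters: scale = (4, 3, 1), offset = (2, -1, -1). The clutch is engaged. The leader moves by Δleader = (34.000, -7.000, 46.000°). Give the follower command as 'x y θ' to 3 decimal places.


138.000 -22.000 45.000

axis x: 4·34.000 + 2 = 138.000
axis y: 3·-7.000 + -1 = -22.000
axis θ: 1·46.000 + -1 = 45.000


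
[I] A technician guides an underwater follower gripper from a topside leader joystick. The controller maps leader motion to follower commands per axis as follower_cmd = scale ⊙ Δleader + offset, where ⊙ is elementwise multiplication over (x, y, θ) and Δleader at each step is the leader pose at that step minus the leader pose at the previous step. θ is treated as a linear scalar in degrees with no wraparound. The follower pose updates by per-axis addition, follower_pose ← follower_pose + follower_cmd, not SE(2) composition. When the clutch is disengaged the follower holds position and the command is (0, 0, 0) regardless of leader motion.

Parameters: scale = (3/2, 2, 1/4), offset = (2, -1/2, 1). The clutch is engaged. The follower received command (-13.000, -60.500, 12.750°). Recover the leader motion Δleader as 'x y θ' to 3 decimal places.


axis x: (-13.000 − 2) / (3/2) = -10.000
axis y: (-60.500 − -1/2) / (2) = -30.000
axis θ: (12.750 − 1) / (1/4) = 47.000

-10.000 -30.000 47.000


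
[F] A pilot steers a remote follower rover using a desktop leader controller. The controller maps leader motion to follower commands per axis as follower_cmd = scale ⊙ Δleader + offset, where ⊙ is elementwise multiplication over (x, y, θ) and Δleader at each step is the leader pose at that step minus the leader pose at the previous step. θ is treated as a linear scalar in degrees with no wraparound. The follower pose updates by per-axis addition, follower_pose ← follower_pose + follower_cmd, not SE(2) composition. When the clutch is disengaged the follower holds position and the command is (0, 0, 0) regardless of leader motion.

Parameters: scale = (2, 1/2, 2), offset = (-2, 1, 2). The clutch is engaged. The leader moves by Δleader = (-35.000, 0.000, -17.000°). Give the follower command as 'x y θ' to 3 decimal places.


axis x: 2·-35.000 + -2 = -72.000
axis y: 1/2·0.000 + 1 = 1.000
axis θ: 2·-17.000 + 2 = -32.000

-72.000 1.000 -32.000


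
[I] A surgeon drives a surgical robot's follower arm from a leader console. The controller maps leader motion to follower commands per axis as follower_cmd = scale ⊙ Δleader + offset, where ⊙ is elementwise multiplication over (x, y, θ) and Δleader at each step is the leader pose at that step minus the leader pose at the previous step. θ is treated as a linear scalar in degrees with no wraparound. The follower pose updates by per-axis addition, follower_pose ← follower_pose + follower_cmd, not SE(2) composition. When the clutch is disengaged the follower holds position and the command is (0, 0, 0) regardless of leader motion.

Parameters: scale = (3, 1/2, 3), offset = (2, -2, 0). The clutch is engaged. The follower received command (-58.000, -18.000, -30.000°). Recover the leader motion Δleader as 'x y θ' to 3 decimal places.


axis x: (-58.000 − 2) / (3) = -20.000
axis y: (-18.000 − -2) / (1/2) = -32.000
axis θ: (-30.000 − 0) / (3) = -10.000

-20.000 -32.000 -10.000
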